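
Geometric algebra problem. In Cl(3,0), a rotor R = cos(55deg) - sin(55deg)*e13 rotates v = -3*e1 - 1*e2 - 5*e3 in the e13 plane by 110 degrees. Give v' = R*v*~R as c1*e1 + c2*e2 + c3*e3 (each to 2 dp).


Rotor R = cos(55deg) - sin(55deg)*e13
Rotation angle theta = 2 * 55 = 110 degrees in the e13 plane (e1 -> e3).
The component perpendicular to the plane (e2) is invariant: v'_2 = v2 = -1.00
cos(110deg) = -0.3420, sin(110deg) = 0.9397
v'_1 = v1*cos(theta) - v3*sin(theta) = -3*(-0.3420) - (-5)*0.9397 = 5.72
v'_3 = v1*sin(theta) + v3*cos(theta) = -3*0.9397 + (-5)*(-0.3420) = -1.11
v' = 5.72*e1 - 1.00*e2 - 1.11*e3


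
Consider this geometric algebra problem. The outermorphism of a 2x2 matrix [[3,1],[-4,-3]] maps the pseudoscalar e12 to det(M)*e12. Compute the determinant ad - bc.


The outermorphism of a linear map f sends e1^e2 to f(e1)^f(e2).
f(e1) = 3*e1 - 4*e2
f(e2) = 1*e1 - 3*e2
f(e1) ^ f(e2) = (3*e1 - 4*e2) ^ (1*e1 - 3*e2)
= 3*(-3)*e12 + (-4)*1*e21
= (-9 - (-4))*e12
= -5*e12
Coefficient = -5


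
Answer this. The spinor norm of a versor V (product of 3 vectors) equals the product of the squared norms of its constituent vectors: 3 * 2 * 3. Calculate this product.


Spinor norm N(V) = |v1|^2 * |v2|^2 * ... * |v3|^2
= 3 * 2 * 3
Running product: 3, 6, 18
N(V) = 18


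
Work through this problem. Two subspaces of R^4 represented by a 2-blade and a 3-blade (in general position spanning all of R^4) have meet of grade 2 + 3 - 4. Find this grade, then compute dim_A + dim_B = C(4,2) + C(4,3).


Meet grade = grade(A) + grade(B) - n
= 2 + 3 - 4 = 1
C(4,2) = 6
C(4,3) = 4
dim_A + dim_B = 6 + 4 = 10


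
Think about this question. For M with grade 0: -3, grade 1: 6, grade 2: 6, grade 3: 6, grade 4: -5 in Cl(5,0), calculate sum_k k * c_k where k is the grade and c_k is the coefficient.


Grade-weighted sum = sum of grade_k * coefficient_k
0*(-3) = 0
1*6 = 6
2*6 = 12
3*6 = 18
4*(-5) = -20
Total = 0 + 6 + 12 + 18 + (-20) = 16


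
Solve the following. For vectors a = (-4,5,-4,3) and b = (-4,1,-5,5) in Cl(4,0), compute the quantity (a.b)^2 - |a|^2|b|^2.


a . b = (-4)*(-4) + 5*1 + (-4)*(-5) + 3*5
= 16 + 5 + 20 + 15 = 56
|a|^2 = (-4)^2 + 5^2 + (-4)^2 + 3^2 = 66
|b|^2 = (-4)^2 + 1^2 + (-5)^2 + 5^2 = 67
(a.b)^2 = 56^2 = 3136
|a|^2 * |b|^2 = 66 * 67 = 4422
Result = 3136 - 4422 = -1286


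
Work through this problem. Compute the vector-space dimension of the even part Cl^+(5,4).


Even subalgebra dimension = 2^(n-1)
n = 5 + 4 = 9
2^(9 - 1) = 2^8 = 256
Verification: sum of C(9,k) for even k = 1 + 36 + 126 + 84 + 9 = 256
Result = 256


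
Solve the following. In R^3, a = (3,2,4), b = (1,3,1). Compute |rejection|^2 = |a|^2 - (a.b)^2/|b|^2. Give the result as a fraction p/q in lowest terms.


|a|^2 = 3^2 + 2^2 + 4^2 = 29
|b|^2 = 1^2 + 3^2 + 1^2 = 11
a . b = 3*1 + 2*3 + 4*1 = 13
(a.b)^2 = 13^2 = 169
|rej|^2 = 29 - 169/11
= (319 - 169)/11
= 150/11
In lowest terms: 150/11


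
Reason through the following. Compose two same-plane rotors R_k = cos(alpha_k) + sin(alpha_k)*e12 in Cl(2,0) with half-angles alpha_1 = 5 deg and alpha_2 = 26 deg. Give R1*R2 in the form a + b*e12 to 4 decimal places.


Same-plane rotors commute and their half-angles add:
R1*R2 = cos(a1 + a2) + sin(a1 + a2)*e12.
a1 + a2 = 5 + 26 = 31 deg
cos(31 deg) = 0.8572
sin(31 deg) = 0.5150
R1*R2 = 0.8572 + 0.5150*e12


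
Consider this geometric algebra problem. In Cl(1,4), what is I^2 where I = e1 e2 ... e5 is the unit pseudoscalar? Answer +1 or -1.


The pseudoscalar I = e1...e_n (product of all n generators) of Cl(p,q) satisfies I^2 = (-1)^(q + n(n-1)/2).
p = 1, q = 4, n = p + q = 5
n(n-1)/2 = 5 * 4 / 2 = 10
Exponent = q + n(n-1)/2 = 4 + 10 = 14
I^2 = (-1)^14 = +1


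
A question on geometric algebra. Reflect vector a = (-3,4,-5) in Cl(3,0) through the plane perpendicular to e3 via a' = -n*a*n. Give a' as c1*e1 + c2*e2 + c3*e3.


Reflection formula: a' = -n*a*n, with n = e3 (unit vector, n^2 = 1).
For reflection through hyperplane perp to e3:
The component along e3 flips sign, others stay.
a = (-3, 4, -5)
a' = (-3, 4, 5)
a' = -3*e1 + 4*e2 + 5*e3


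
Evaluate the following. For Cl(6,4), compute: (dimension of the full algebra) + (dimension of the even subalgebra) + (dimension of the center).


n = 6 + 4 = 10
Total dim = 2^10 = 1024
Even subalgebra dim = 2^9 = 512
n is even, so center dim = 1
Sum = 1024 + 512 + 1 = 1537


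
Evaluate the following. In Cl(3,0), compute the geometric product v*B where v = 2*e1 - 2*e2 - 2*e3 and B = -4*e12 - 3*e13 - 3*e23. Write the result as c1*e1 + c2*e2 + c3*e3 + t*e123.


vB has grade-1 (vector) and grade-3 (trivector) parts: vB = (v _| B) + (v ^ B).
Vector part <vB>_1:
  e1: -v2*b12 - v3*b13 = -(-2)*(-4) - (-2)*(-3) = -14
  e2: v1*b12 - v3*b23 = (2)*(-4) - (-2)*(-3) = -14
  e3: v1*b13 + v2*b23 = (2)*(-3) + (-2)*(-3) = 0
Trivector part <vB>_3:
  e123: v1*b23 - v2*b13 + v3*b12 = (2)*(-3) - (-2)*(-3) + (-2)*(-4) = -4
vB = -14*e1 - 14*e2 + 0*e3 - 4*e123


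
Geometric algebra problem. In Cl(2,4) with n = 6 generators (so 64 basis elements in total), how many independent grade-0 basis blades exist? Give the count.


Number of grade-k basis blades in Cl(p,q) with n = p + q is C(n, k).
n = 2 + 4 = 6
C(6, 0) = 6! / (0! * 6!)
= 720 / (1 * 720)
= 1


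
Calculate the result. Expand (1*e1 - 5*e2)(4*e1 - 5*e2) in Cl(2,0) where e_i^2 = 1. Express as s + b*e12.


Expand: (1*e1 - 5*e2)(4*e1 - 5*e2)
= 1*4*e1e1 + 1*(-5)*e1e2 + (-5)*4*e2e1 + (-5)*(-5)*e2e2
Using e1^2 = e2^2 = 1, e2e1 = -e1e2:
Scalar part s = 1*4 + (-5)*(-5) = 4 + 25 = 29
Bivector part b = 1*(-5) - (-5)*4 = -5 - (-20) = 15
uv = 29 + 15*e12


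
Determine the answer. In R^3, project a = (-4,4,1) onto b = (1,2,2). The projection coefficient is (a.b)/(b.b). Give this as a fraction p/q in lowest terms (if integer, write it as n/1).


Projection coefficient = (a . b) / (b . b)
a . b = (-4)*1 + 4*2 + 1*2
= -4 + 8 + 2 = 6
b . b = 1^2 + 2^2 + 2^2
= 1 + 4 + 4 = 9
Coefficient = 6/9
In lowest terms: 2/3


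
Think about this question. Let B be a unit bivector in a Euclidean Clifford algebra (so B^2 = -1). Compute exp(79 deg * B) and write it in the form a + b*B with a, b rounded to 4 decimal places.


For a unit bivector B with B^2 = -1, the exponential series gives
e^(theta*B) = cos(theta) + sin(theta)*B (the GA analogue of Euler's formula).
theta = 79 degrees = 1.37881 rad
cos(79 deg) = 0.1908
sin(79 deg) = 0.9816
exp(theta*B) = 0.1908 + 0.9816*B


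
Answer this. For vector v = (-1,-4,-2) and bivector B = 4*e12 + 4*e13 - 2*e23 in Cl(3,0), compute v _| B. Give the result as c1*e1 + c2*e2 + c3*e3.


Left contraction v _| B = <vB>_1 (grade-1 part of the geometric product vB).
Using e1_|e12 = e2, e2_|e12 = -e1, e1_|e13 = e3, e3_|e13 = -e1, e2_|e23 = e3, e3_|e23 = -e2:
e1 coeff: -v2*b12 - v3*b13 = -(-4)*(4) - (-2)*(4) = 24
e2 coeff: v1*b12 - v3*b23 = (-1)*(4) - (-2)*(-2) = -8
e3 coeff: v1*b13 + v2*b23 = (-1)*(4) + (-4)*(-2) = 4
v _| B = 24*e1 - 8*e2 + 4*e3


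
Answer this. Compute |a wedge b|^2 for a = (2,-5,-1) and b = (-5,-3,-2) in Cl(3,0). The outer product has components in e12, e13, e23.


a wedge b = (a1*b2 - a2*b1)*e12 + (a1*b3 - a3*b1)*e13 + (a2*b3 - a3*b2)*e23
e12 coeff: 2*(-3) - (-5)*(-5) = -6 - 25 = -31
e13 coeff: 2*(-2) - (-1)*(-5) = -4 - 5 = -9
e23 coeff: (-5)*(-2) - (-1)*(-3) = 10 - 3 = 7
|a wedge b|^2 = (-31)^2 + (-9)^2 + 7^2
= 961 + 81 + 49
= 1091


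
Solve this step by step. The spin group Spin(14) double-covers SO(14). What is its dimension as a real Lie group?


Spin(n) double-covers SO(n); both have Lie algebra so(n) of dimension n(n-1)/2.
n = 14
n(n-1) = 14 * 13 = 182
dim Spin(14) = 182/2 = 91


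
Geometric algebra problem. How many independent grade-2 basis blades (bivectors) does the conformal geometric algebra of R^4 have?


The conformal model of R^4 uses Cl(5,1) with m = 4 + 2 = 6 generators.
Number of grade-2 blades = C(m, 2) = C(6, 2)
= 6*5/2 = 15


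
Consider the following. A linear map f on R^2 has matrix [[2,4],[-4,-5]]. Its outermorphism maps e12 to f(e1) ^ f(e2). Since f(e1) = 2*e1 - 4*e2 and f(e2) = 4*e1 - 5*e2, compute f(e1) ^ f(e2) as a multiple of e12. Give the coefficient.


The outermorphism of a linear map f sends e1^e2 to f(e1)^f(e2).
f(e1) = 2*e1 - 4*e2
f(e2) = 4*e1 - 5*e2
f(e1) ^ f(e2) = (2*e1 - 4*e2) ^ (4*e1 - 5*e2)
= 2*(-5)*e12 + (-4)*4*e21
= (-10 - (-16))*e12
= 6*e12
Coefficient = 6


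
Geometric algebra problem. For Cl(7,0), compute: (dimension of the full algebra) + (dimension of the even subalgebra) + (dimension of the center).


n = 7 + 0 = 7
Total dim = 2^7 = 128
Even subalgebra dim = 2^6 = 64
n is odd, so center dim = 2
Sum = 128 + 64 + 2 = 194


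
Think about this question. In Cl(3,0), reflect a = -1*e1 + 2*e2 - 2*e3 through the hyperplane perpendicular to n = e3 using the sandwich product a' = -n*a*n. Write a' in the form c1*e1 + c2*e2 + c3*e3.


Reflection formula: a' = -n*a*n, with n = e3 (unit vector, n^2 = 1).
For reflection through hyperplane perp to e3:
The component along e3 flips sign, others stay.
a = (-1, 2, -2)
a' = (-1, 2, 2)
a' = -1*e1 + 2*e2 + 2*e3


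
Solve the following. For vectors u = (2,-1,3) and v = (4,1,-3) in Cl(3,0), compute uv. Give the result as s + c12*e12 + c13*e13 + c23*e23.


In Cl(3,0): e_i^2 = 1, e_ie_j = -e_je_i for i != j.
Scalar part = u . v = 2*4 + (-1)*1 + 3*(-3)
= 8 + (-1) + (-9) = -2
e12 coeff = 2*1 - (-1)*4 = 2 - (-4) = 6
e13 coeff = 2*(-3) - 3*4 = -6 - 12 = -18
e23 coeff = (-1)*(-3) - 3*1 = 3 - 3 = 0
uv = -2 + 6*e12 - 18*e13 + 0*e23


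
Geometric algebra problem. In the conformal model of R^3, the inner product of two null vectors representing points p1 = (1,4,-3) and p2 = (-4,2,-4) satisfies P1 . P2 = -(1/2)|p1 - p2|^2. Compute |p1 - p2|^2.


p1 - p2 = (5, 2, 1)
|p1 - p2|^2 = 5^2 + 2^2 + 1^2
= 25 + 4 + 1
= 30


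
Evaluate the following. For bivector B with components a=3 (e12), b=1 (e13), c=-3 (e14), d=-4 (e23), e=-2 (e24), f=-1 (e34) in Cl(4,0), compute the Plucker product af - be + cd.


Plucker relation: af - be + cd
a*f = 3*(-1) = -3
b*e = 1*(-2) = -2
c*d = (-3)*(-4) = 12
af - be + cd = -3 - (-2) + 12
= 11


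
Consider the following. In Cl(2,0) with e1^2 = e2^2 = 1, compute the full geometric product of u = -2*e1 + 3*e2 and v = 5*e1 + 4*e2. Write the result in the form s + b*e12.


Expand: (-2*e1 + 3*e2)(5*e1 + 4*e2)
= (-2)*5*e1e1 + (-2)*4*e1e2 + 3*5*e2e1 + 3*4*e2e2
Using e1^2 = e2^2 = 1, e2e1 = -e1e2:
Scalar part s = (-2)*5 + 3*4 = -10 + 12 = 2
Bivector part b = (-2)*4 - 3*5 = -8 - 15 = -23
uv = 2 - 23*e12


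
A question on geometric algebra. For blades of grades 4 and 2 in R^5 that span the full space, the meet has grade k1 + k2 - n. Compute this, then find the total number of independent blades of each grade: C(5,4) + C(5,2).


Meet grade = grade(A) + grade(B) - n
= 4 + 2 - 5 = 1
C(5,4) = 5
C(5,2) = 10
dim_A + dim_B = 5 + 10 = 15


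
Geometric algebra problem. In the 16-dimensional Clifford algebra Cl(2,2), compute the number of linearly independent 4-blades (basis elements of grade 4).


Number of grade-k basis blades in Cl(p,q) with n = p + q is C(n, k).
n = 2 + 2 = 4
C(4, 4) = 4! / (4! * 0!)
= 24 / (24 * 1)
= 1


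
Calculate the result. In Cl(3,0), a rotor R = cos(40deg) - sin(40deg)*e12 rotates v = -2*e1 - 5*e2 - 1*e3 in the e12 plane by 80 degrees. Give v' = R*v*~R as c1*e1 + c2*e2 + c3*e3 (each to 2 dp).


Rotor R = cos(40deg) - sin(40deg)*e12
Rotation angle theta = 2 * 40 = 80 degrees in the e12 plane (e1 -> e2).
The component perpendicular to the plane (e3) is invariant: v'_3 = v3 = -1.00
cos(80deg) = 0.1736, sin(80deg) = 0.9848
v'_1 = v1*cos(theta) - v2*sin(theta) = -2*0.1736 - (-5)*0.9848 = 4.58
v'_2 = v1*sin(theta) + v2*cos(theta) = -2*0.9848 + (-5)*0.1736 = -2.84
v' = 4.58*e1 - 2.84*e2 - 1.00*e3


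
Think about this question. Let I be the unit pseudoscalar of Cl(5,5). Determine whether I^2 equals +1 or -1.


The pseudoscalar I = e1...e_n (product of all n generators) of Cl(p,q) satisfies I^2 = (-1)^(q + n(n-1)/2).
p = 5, q = 5, n = p + q = 10
n(n-1)/2 = 10 * 9 / 2 = 45
Exponent = q + n(n-1)/2 = 5 + 45 = 50
I^2 = (-1)^50 = +1


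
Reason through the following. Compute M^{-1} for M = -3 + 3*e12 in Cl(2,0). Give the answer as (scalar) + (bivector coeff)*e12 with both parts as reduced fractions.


M = -3 + 3*e12, where e12^2 = -1.
Since M commutes with its reverse ~M = a - b*e12, M * ~M = a^2 - b^2*e12^2 = a^2 + b^2.
So M^{-1} = ~M / (a^2 + b^2) = (a - b*e12)/(a^2 + b^2).
a^2 + b^2 = 9 + 9 = 18
Scalar part = -3/18 = -1/6
Bivector coeff = -3/18 = -1/6
M^{-1} = -1/6 - 1/6*e12


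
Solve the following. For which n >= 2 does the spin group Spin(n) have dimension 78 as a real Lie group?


dim Spin(n) = dim so(n) = n(n-1)/2.
Solve n(n-1)/2 = 78, i.e. n^2 - n - 156 = 0.
Discriminant = 1 + 8*78 = 625
n = (1 + sqrt(625))/2 = (1 + 25)/2 = 13


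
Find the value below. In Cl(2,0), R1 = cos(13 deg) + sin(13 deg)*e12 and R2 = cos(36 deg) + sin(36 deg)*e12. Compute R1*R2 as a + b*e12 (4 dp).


Same-plane rotors commute and their half-angles add:
R1*R2 = cos(a1 + a2) + sin(a1 + a2)*e12.
a1 + a2 = 13 + 36 = 49 deg
cos(49 deg) = 0.6561
sin(49 deg) = 0.7547
R1*R2 = 0.6561 + 0.7547*e12


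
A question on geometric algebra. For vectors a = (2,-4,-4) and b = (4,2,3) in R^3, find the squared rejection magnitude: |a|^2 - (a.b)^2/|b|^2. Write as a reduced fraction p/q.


|a|^2 = 2^2 + (-4)^2 + (-4)^2 = 36
|b|^2 = 4^2 + 2^2 + 3^2 = 29
a . b = 2*4 + (-4)*2 + (-4)*3 = -12
(a.b)^2 = (-12)^2 = 144
|rej|^2 = 36 - 144/29
= (1044 - 144)/29
= 900/29
In lowest terms: 900/29


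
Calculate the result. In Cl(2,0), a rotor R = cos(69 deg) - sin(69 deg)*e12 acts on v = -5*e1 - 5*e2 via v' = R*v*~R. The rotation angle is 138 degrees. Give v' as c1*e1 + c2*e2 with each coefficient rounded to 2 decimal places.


Rotor R = cos(69deg) - sin(69deg)*e12
Rotation angle theta = 2 * 69 = 138 degrees
v' = R*v*~R rotates v by theta.
cos(138deg) = -0.7431, sin(138deg) = 0.6691
v'_1 = -5*cos(138deg) - (-5)*sin(138deg)
= -5*(-0.7431) - (-5)*0.6691
= 7.06
v'_2 = -5*sin(138deg) + (-5)*cos(138deg)
= -5*0.6691 + (-5)*(-0.7431)
= 0.37
v' = 7.06*e1 + 0.37*e2


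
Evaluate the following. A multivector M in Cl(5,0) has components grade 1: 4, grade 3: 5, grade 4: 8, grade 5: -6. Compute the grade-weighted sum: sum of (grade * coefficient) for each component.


Grade-weighted sum = sum of grade_k * coefficient_k
1*4 = 4
3*5 = 15
4*8 = 32
5*(-6) = -30
Total = 4 + 15 + 32 + (-30) = 21


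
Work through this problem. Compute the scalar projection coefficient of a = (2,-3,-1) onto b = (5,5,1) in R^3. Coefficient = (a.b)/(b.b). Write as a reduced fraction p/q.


Projection coefficient = (a . b) / (b . b)
a . b = 2*5 + (-3)*5 + (-1)*1
= 10 + (-15) + (-1) = -6
b . b = 5^2 + 5^2 + 1^2
= 25 + 25 + 1 = 51
Coefficient = -6/51
In lowest terms: -2/17


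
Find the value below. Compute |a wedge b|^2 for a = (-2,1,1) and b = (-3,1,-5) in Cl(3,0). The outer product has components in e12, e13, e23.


a wedge b = (a1*b2 - a2*b1)*e12 + (a1*b3 - a3*b1)*e13 + (a2*b3 - a3*b2)*e23
e12 coeff: (-2)*1 - 1*(-3) = -2 - (-3) = 1
e13 coeff: (-2)*(-5) - 1*(-3) = 10 - (-3) = 13
e23 coeff: 1*(-5) - 1*1 = -5 - 1 = -6
|a wedge b|^2 = 1^2 + 13^2 + (-6)^2
= 1 + 169 + 36
= 206


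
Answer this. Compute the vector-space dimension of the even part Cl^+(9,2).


Even subalgebra dimension = 2^(n-1)
n = 9 + 2 = 11
2^(11 - 1) = 2^10 = 1024
Verification: sum of C(11,k) for even k = 1 + 55 + 330 + 462 + 165 + 11 = 1024
Result = 1024


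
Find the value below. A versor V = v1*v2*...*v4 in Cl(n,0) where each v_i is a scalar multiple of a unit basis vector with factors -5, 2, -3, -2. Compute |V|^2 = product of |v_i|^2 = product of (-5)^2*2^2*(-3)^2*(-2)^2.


Each vector v_i has |v_i|^2 = s_i^2
Squared scales: (-5)^2 = 25, 2^2 = 4, (-3)^2 = 9, (-2)^2 = 4
|V|^2 = 25 * 4 * 9 * 4
= 3600


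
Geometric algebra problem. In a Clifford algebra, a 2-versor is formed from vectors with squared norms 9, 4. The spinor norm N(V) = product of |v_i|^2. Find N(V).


Spinor norm N(V) = |v1|^2 * |v2|^2 * ... * |v2|^2
= 9 * 4
Running product: 9, 36
N(V) = 36


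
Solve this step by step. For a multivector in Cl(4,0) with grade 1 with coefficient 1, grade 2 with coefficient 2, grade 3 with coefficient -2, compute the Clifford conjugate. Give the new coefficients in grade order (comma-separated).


Clifford conjugate sign for grade k: (-1)^(k(k+1)/2)
Grade 1: (-1)^(1*2/2) = (-1)^1 = -1, coeff 1 -> -1
Grade 2: (-1)^(2*3/2) = (-1)^3 = -1, coeff 2 -> -2
Grade 3: (-1)^(3*4/2) = (-1)^6 = 1, coeff -2 -> -2
Conjugated coefficients: -1, -2, -2


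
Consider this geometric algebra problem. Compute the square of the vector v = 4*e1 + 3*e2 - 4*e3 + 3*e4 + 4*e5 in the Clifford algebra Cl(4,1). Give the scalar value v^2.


v^2 = sum of c_i^2 * e_i^2
Positive signature terms (e_i^2 = +1): 4^2 + 3^2 + (-4)^2 + 3^2 = 50
Negative signature terms (e_j^2 = -1): 4^2 = 16
v^2 = 50 - 16 = 34


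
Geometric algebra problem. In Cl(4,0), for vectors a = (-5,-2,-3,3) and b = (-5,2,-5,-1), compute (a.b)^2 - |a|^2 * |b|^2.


a . b = (-5)*(-5) + (-2)*2 + (-3)*(-5) + 3*(-1)
= 25 + (-4) + 15 + (-3) = 33
|a|^2 = (-5)^2 + (-2)^2 + (-3)^2 + 3^2 = 47
|b|^2 = (-5)^2 + 2^2 + (-5)^2 + (-1)^2 = 55
(a.b)^2 = 33^2 = 1089
|a|^2 * |b|^2 = 47 * 55 = 2585
Result = 1089 - 2585 = -1496


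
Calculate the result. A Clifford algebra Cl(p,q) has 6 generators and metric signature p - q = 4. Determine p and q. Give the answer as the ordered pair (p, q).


We need p + q = 6 and p - q = 4.
Adding: 2p = 6 + 4 = 10, so p = 5.
Then q = 6 - 5 = 1.
(p, q) = (5, 1)


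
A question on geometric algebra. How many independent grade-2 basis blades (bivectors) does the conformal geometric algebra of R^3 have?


The conformal model of R^3 uses Cl(4,1) with m = 3 + 2 = 5 generators.
Number of grade-2 blades = C(m, 2) = C(5, 2)
= 5*4/2 = 10


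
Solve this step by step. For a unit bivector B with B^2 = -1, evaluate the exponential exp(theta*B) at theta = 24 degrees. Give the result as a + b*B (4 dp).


For a unit bivector B with B^2 = -1, the exponential series gives
e^(theta*B) = cos(theta) + sin(theta)*B (the GA analogue of Euler's formula).
theta = 24 degrees = 0.418879 rad
cos(24 deg) = 0.9135
sin(24 deg) = 0.4067
exp(theta*B) = 0.9135 + 0.4067*B


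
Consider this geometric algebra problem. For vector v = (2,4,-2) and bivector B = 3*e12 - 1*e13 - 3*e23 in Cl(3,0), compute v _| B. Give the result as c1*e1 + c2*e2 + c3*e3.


Left contraction v _| B = <vB>_1 (grade-1 part of the geometric product vB).
Using e1_|e12 = e2, e2_|e12 = -e1, e1_|e13 = e3, e3_|e13 = -e1, e2_|e23 = e3, e3_|e23 = -e2:
e1 coeff: -v2*b12 - v3*b13 = -(4)*(3) - (-2)*(-1) = -14
e2 coeff: v1*b12 - v3*b23 = (2)*(3) - (-2)*(-3) = 0
e3 coeff: v1*b13 + v2*b23 = (2)*(-1) + (4)*(-3) = -14
v _| B = -14*e1 + 0*e2 - 14*e3


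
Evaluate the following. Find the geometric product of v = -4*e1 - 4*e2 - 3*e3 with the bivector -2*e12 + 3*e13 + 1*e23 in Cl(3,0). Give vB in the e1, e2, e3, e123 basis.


vB has grade-1 (vector) and grade-3 (trivector) parts: vB = (v _| B) + (v ^ B).
Vector part <vB>_1:
  e1: -v2*b12 - v3*b13 = -(-4)*(-2) - (-3)*(3) = 1
  e2: v1*b12 - v3*b23 = (-4)*(-2) - (-3)*(1) = 11
  e3: v1*b13 + v2*b23 = (-4)*(3) + (-4)*(1) = -16
Trivector part <vB>_3:
  e123: v1*b23 - v2*b13 + v3*b12 = (-4)*(1) - (-4)*(3) + (-3)*(-2) = 14
vB = 1*e1 + 11*e2 - 16*e3 + 14*e123


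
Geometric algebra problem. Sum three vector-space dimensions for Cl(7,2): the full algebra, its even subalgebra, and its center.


n = 7 + 2 = 9
Total dim = 2^9 = 512
Even subalgebra dim = 2^8 = 256
n is odd, so center dim = 2
Sum = 512 + 256 + 2 = 770


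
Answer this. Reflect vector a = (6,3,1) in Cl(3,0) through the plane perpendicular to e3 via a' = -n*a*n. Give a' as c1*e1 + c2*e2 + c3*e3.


Reflection formula: a' = -n*a*n, with n = e3 (unit vector, n^2 = 1).
For reflection through hyperplane perp to e3:
The component along e3 flips sign, others stay.
a = (6, 3, 1)
a' = (6, 3, -1)
a' = 6*e1 + 3*e2 - 1*e3


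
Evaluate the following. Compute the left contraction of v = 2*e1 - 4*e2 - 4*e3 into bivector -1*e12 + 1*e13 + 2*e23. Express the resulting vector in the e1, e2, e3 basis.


Left contraction v _| B = <vB>_1 (grade-1 part of the geometric product vB).
Using e1_|e12 = e2, e2_|e12 = -e1, e1_|e13 = e3, e3_|e13 = -e1, e2_|e23 = e3, e3_|e23 = -e2:
e1 coeff: -v2*b12 - v3*b13 = -(-4)*(-1) - (-4)*(1) = 0
e2 coeff: v1*b12 - v3*b23 = (2)*(-1) - (-4)*(2) = 6
e3 coeff: v1*b13 + v2*b23 = (2)*(1) + (-4)*(2) = -6
v _| B = 0*e1 + 6*e2 - 6*e3


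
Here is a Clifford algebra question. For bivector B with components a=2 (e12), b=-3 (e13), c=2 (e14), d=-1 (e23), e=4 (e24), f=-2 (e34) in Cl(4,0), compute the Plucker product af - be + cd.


Plucker relation: af - be + cd
a*f = 2*(-2) = -4
b*e = (-3)*4 = -12
c*d = 2*(-1) = -2
af - be + cd = -4 - (-12) + (-2)
= 6


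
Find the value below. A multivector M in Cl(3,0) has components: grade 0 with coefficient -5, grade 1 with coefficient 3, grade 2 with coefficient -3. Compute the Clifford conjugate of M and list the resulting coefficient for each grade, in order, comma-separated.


Clifford conjugate sign for grade k: (-1)^(k(k+1)/2)
Grade 0: (-1)^(0*1/2) = (-1)^0 = 1, coeff -5 -> -5
Grade 1: (-1)^(1*2/2) = (-1)^1 = -1, coeff 3 -> -3
Grade 2: (-1)^(2*3/2) = (-1)^3 = -1, coeff -3 -> 3
Conjugated coefficients: -5, -3, 3


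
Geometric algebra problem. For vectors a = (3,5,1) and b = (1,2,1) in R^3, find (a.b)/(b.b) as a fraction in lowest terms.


Projection coefficient = (a . b) / (b . b)
a . b = 3*1 + 5*2 + 1*1
= 3 + 10 + 1 = 14
b . b = 1^2 + 2^2 + 1^2
= 1 + 4 + 1 = 6
Coefficient = 14/6
In lowest terms: 7/3


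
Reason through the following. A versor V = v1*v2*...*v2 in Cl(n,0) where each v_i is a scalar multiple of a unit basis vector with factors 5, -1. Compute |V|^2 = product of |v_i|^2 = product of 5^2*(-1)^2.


Each vector v_i has |v_i|^2 = s_i^2
Squared scales: 5^2 = 25, (-1)^2 = 1
|V|^2 = 25 * 1
= 25


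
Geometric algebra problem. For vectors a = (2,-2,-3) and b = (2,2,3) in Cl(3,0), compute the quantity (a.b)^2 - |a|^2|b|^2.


a . b = 2*2 + (-2)*2 + (-3)*3
= 4 + (-4) + (-9) = -9
|a|^2 = 2^2 + (-2)^2 + (-3)^2 = 17
|b|^2 = 2^2 + 2^2 + 3^2 = 17
(a.b)^2 = (-9)^2 = 81
|a|^2 * |b|^2 = 17 * 17 = 289
Result = 81 - 289 = -208


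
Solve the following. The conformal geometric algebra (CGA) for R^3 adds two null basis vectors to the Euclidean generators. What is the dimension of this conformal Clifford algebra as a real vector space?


The conformal model of R^3 uses Cl(4,1): the 3 Euclidean generators plus two extra orthogonal generators e+ (e+^2 = +1) and e- (e-^2 = -1), from which the null vectors e0, einf are built.
Number of generators m = 3 + 2 = 5.
dim Cl(p,q) = 2^m = 2^5 = 32


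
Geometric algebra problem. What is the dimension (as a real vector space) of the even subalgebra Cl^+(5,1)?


Even subalgebra dimension = 2^(n-1)
n = 5 + 1 = 6
2^(6 - 1) = 2^5 = 32
Verification: sum of C(6,k) for even k = 1 + 15 + 15 + 1 = 32
Result = 32


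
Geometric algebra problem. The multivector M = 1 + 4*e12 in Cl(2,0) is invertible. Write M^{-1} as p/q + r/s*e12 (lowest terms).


M = 1 + 4*e12, where e12^2 = -1.
Since M commutes with its reverse ~M = a - b*e12, M * ~M = a^2 - b^2*e12^2 = a^2 + b^2.
So M^{-1} = ~M / (a^2 + b^2) = (a - b*e12)/(a^2 + b^2).
a^2 + b^2 = 1 + 16 = 17
Scalar part = 1/17 = 1/17
Bivector coeff = -4/17 = -4/17
M^{-1} = 1/17 - 4/17*e12


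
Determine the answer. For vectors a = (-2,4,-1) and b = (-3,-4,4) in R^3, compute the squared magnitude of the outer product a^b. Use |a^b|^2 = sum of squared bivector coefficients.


a wedge b = (a1*b2 - a2*b1)*e12 + (a1*b3 - a3*b1)*e13 + (a2*b3 - a3*b2)*e23
e12 coeff: (-2)*(-4) - 4*(-3) = 8 - (-12) = 20
e13 coeff: (-2)*4 - (-1)*(-3) = -8 - 3 = -11
e23 coeff: 4*4 - (-1)*(-4) = 16 - 4 = 12
|a wedge b|^2 = 20^2 + (-11)^2 + 12^2
= 400 + 121 + 144
= 665


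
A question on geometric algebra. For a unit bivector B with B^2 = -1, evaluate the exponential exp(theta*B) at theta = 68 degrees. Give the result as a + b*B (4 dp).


For a unit bivector B with B^2 = -1, the exponential series gives
e^(theta*B) = cos(theta) + sin(theta)*B (the GA analogue of Euler's formula).
theta = 68 degrees = 1.186824 rad
cos(68 deg) = 0.3746
sin(68 deg) = 0.9272
exp(theta*B) = 0.3746 + 0.9272*B


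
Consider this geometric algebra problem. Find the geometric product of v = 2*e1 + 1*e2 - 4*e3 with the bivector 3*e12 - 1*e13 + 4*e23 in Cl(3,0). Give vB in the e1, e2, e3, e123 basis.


vB has grade-1 (vector) and grade-3 (trivector) parts: vB = (v _| B) + (v ^ B).
Vector part <vB>_1:
  e1: -v2*b12 - v3*b13 = -(1)*(3) - (-4)*(-1) = -7
  e2: v1*b12 - v3*b23 = (2)*(3) - (-4)*(4) = 22
  e3: v1*b13 + v2*b23 = (2)*(-1) + (1)*(4) = 2
Trivector part <vB>_3:
  e123: v1*b23 - v2*b13 + v3*b12 = (2)*(4) - (1)*(-1) + (-4)*(3) = -3
vB = -7*e1 + 22*e2 + 2*e3 - 3*e123


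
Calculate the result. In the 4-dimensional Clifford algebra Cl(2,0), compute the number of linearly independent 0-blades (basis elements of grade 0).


Number of grade-k basis blades in Cl(p,q) with n = p + q is C(n, k).
n = 2 + 0 = 2
C(2, 0) = 2! / (0! * 2!)
= 2 / (1 * 2)
= 1


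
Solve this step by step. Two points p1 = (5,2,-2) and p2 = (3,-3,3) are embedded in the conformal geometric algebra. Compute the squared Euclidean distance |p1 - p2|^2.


p1 - p2 = (2, 5, -5)
|p1 - p2|^2 = 2^2 + 5^2 + (-5)^2
= 4 + 25 + 25
= 54


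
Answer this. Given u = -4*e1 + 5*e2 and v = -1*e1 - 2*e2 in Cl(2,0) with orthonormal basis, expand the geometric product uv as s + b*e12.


Expand: (-4*e1 + 5*e2)(-1*e1 - 2*e2)
= (-4)*(-1)*e1e1 + (-4)*(-2)*e1e2 + 5*(-1)*e2e1 + 5*(-2)*e2e2
Using e1^2 = e2^2 = 1, e2e1 = -e1e2:
Scalar part s = (-4)*(-1) + 5*(-2) = 4 + (-10) = -6
Bivector part b = (-4)*(-2) - 5*(-1) = 8 - (-5) = 13
uv = -6 + 13*e12


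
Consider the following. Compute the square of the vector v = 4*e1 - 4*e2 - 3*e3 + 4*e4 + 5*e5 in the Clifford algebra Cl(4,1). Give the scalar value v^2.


v^2 = sum of c_i^2 * e_i^2
Positive signature terms (e_i^2 = +1): 4^2 + (-4)^2 + (-3)^2 + 4^2 = 57
Negative signature terms (e_j^2 = -1): 5^2 = 25
v^2 = 57 - 25 = 32


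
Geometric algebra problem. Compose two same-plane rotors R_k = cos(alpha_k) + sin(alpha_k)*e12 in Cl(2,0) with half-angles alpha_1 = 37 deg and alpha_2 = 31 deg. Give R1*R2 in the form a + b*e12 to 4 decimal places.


Same-plane rotors commute and their half-angles add:
R1*R2 = cos(a1 + a2) + sin(a1 + a2)*e12.
a1 + a2 = 37 + 31 = 68 deg
cos(68 deg) = 0.3746
sin(68 deg) = 0.9272
R1*R2 = 0.3746 + 0.9272*e12


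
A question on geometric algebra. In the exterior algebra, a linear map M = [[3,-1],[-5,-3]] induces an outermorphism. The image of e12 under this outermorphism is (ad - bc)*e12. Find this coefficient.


The outermorphism of a linear map f sends e1^e2 to f(e1)^f(e2).
f(e1) = 3*e1 - 5*e2
f(e2) = -1*e1 - 3*e2
f(e1) ^ f(e2) = (3*e1 - 5*e2) ^ (-1*e1 - 3*e2)
= 3*(-3)*e12 + (-5)*(-1)*e21
= (-9 - 5)*e12
= -14*e12
Coefficient = -14


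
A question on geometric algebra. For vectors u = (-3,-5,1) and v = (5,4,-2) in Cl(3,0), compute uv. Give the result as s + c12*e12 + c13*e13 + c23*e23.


In Cl(3,0): e_i^2 = 1, e_ie_j = -e_je_i for i != j.
Scalar part = u . v = (-3)*5 + (-5)*4 + 1*(-2)
= -15 + (-20) + (-2) = -37
e12 coeff = (-3)*4 - (-5)*5 = -12 - (-25) = 13
e13 coeff = (-3)*(-2) - 1*5 = 6 - 5 = 1
e23 coeff = (-5)*(-2) - 1*4 = 10 - 4 = 6
uv = -37 + 13*e12 + 1*e13 + 6*e23


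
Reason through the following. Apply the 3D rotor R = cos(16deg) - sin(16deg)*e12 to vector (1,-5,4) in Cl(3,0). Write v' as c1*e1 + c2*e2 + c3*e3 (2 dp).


Rotor R = cos(16deg) - sin(16deg)*e12
Rotation angle theta = 2 * 16 = 32 degrees in the e12 plane (e1 -> e2).
The component perpendicular to the plane (e3) is invariant: v'_3 = v3 = 4.00
cos(32deg) = 0.8480, sin(32deg) = 0.5299
v'_1 = v1*cos(theta) - v2*sin(theta) = 1*0.8480 - (-5)*0.5299 = 3.50
v'_2 = v1*sin(theta) + v2*cos(theta) = 1*0.5299 + (-5)*0.8480 = -3.71
v' = 3.50*e1 - 3.71*e2 + 4.00*e3


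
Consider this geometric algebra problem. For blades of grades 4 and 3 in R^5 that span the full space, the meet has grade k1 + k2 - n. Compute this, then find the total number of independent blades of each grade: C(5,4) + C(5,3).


Meet grade = grade(A) + grade(B) - n
= 4 + 3 - 5 = 2
C(5,4) = 5
C(5,3) = 10
dim_A + dim_B = 5 + 10 = 15


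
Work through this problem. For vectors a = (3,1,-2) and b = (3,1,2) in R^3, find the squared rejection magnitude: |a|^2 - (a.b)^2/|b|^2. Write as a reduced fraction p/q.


|a|^2 = 3^2 + 1^2 + (-2)^2 = 14
|b|^2 = 3^2 + 1^2 + 2^2 = 14
a . b = 3*3 + 1*1 + (-2)*2 = 6
(a.b)^2 = 6^2 = 36
|rej|^2 = 14 - 36/14
= (196 - 36)/14
= 160/14
In lowest terms: 80/7


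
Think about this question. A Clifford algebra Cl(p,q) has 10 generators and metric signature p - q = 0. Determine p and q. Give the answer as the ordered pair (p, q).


We need p + q = 10 and p - q = 0.
Adding: 2p = 10 + 0 = 10, so p = 5.
Then q = 10 - 5 = 5.
(p, q) = (5, 5)


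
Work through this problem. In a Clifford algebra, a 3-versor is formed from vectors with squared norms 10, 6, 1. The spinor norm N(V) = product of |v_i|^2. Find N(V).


Spinor norm N(V) = |v1|^2 * |v2|^2 * ... * |v3|^2
= 10 * 6 * 1
Running product: 10, 60, 60
N(V) = 60


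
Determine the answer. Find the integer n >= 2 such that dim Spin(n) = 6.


dim Spin(n) = dim so(n) = n(n-1)/2.
Solve n(n-1)/2 = 6, i.e. n^2 - n - 12 = 0.
Discriminant = 1 + 8*6 = 49
n = (1 + sqrt(49))/2 = (1 + 7)/2 = 4


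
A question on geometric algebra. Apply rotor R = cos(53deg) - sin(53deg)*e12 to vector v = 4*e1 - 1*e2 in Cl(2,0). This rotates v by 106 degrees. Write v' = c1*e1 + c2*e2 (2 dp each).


Rotor R = cos(53deg) - sin(53deg)*e12
Rotation angle theta = 2 * 53 = 106 degrees
v' = R*v*~R rotates v by theta.
cos(106deg) = -0.2756, sin(106deg) = 0.9613
v'_1 = 4*cos(106deg) - (-1)*sin(106deg)
= 4*(-0.2756) - (-1)*0.9613
= -0.14
v'_2 = 4*sin(106deg) + (-1)*cos(106deg)
= 4*0.9613 + (-1)*(-0.2756)
= 4.12
v' = -0.14*e1 + 4.12*e2


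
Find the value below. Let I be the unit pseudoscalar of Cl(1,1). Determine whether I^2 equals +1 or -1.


The pseudoscalar I = e1...e_n (product of all n generators) of Cl(p,q) satisfies I^2 = (-1)^(q + n(n-1)/2).
p = 1, q = 1, n = p + q = 2
n(n-1)/2 = 2 * 1 / 2 = 1
Exponent = q + n(n-1)/2 = 1 + 1 = 2
I^2 = (-1)^2 = +1


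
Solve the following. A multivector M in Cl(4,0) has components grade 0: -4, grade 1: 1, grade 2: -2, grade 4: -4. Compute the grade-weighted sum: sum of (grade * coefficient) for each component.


Grade-weighted sum = sum of grade_k * coefficient_k
0*(-4) = 0
1*1 = 1
2*(-2) = -4
4*(-4) = -16
Total = 0 + 1 + (-4) + (-16) = -19


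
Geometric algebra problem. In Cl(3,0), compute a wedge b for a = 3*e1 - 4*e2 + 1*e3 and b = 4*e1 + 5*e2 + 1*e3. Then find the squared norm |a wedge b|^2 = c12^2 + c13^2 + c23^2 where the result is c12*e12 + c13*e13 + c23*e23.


a wedge b = (a1*b2 - a2*b1)*e12 + (a1*b3 - a3*b1)*e13 + (a2*b3 - a3*b2)*e23
e12 coeff: 3*5 - (-4)*4 = 15 - (-16) = 31
e13 coeff: 3*1 - 1*4 = 3 - 4 = -1
e23 coeff: (-4)*1 - 1*5 = -4 - 5 = -9
|a wedge b|^2 = 31^2 + (-1)^2 + (-9)^2
= 961 + 1 + 81
= 1043


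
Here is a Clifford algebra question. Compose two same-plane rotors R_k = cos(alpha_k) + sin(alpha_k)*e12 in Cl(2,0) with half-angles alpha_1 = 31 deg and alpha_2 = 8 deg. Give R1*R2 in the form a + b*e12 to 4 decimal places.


Same-plane rotors commute and their half-angles add:
R1*R2 = cos(a1 + a2) + sin(a1 + a2)*e12.
a1 + a2 = 31 + 8 = 39 deg
cos(39 deg) = 0.7771
sin(39 deg) = 0.6293
R1*R2 = 0.7771 + 0.6293*e12


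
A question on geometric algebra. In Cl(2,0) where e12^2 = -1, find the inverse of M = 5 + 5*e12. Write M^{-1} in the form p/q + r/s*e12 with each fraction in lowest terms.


M = 5 + 5*e12, where e12^2 = -1.
Since M commutes with its reverse ~M = a - b*e12, M * ~M = a^2 - b^2*e12^2 = a^2 + b^2.
So M^{-1} = ~M / (a^2 + b^2) = (a - b*e12)/(a^2 + b^2).
a^2 + b^2 = 25 + 25 = 50
Scalar part = 5/50 = 1/10
Bivector coeff = -5/50 = -1/10
M^{-1} = 1/10 - 1/10*e12


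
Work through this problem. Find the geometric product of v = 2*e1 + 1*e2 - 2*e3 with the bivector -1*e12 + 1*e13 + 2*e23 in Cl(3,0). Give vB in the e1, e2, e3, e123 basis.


vB has grade-1 (vector) and grade-3 (trivector) parts: vB = (v _| B) + (v ^ B).
Vector part <vB>_1:
  e1: -v2*b12 - v3*b13 = -(1)*(-1) - (-2)*(1) = 3
  e2: v1*b12 - v3*b23 = (2)*(-1) - (-2)*(2) = 2
  e3: v1*b13 + v2*b23 = (2)*(1) + (1)*(2) = 4
Trivector part <vB>_3:
  e123: v1*b23 - v2*b13 + v3*b12 = (2)*(2) - (1)*(1) + (-2)*(-1) = 5
vB = 3*e1 + 2*e2 + 4*e3 + 5*e123


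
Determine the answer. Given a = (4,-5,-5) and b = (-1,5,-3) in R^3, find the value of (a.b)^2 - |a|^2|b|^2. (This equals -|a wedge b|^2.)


a . b = 4*(-1) + (-5)*5 + (-5)*(-3)
= -4 + (-25) + 15 = -14
|a|^2 = 4^2 + (-5)^2 + (-5)^2 = 66
|b|^2 = (-1)^2 + 5^2 + (-3)^2 = 35
(a.b)^2 = (-14)^2 = 196
|a|^2 * |b|^2 = 66 * 35 = 2310
Result = 196 - 2310 = -2114


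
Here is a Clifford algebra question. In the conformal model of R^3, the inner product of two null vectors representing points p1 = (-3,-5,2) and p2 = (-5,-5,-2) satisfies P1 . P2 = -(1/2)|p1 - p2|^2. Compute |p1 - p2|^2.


p1 - p2 = (2, 0, 4)
|p1 - p2|^2 = 2^2 + 0^2 + 4^2
= 4 + 0 + 16
= 20


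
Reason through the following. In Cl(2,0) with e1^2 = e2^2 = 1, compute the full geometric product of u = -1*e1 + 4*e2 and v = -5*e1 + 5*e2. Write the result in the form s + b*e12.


Expand: (-1*e1 + 4*e2)(-5*e1 + 5*e2)
= (-1)*(-5)*e1e1 + (-1)*5*e1e2 + 4*(-5)*e2e1 + 4*5*e2e2
Using e1^2 = e2^2 = 1, e2e1 = -e1e2:
Scalar part s = (-1)*(-5) + 4*5 = 5 + 20 = 25
Bivector part b = (-1)*5 - 4*(-5) = -5 - (-20) = 15
uv = 25 + 15*e12


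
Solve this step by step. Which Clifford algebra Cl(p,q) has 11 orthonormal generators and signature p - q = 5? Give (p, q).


We need p + q = 11 and p - q = 5.
Adding: 2p = 11 + 5 = 16, so p = 8.
Then q = 11 - 8 = 3.
(p, q) = (8, 3)


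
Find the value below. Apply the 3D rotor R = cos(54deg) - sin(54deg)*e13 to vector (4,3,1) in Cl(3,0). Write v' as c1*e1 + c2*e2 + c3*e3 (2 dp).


Rotor R = cos(54deg) - sin(54deg)*e13
Rotation angle theta = 2 * 54 = 108 degrees in the e13 plane (e1 -> e3).
The component perpendicular to the plane (e2) is invariant: v'_2 = v2 = 3.00
cos(108deg) = -0.3090, sin(108deg) = 0.9511
v'_1 = v1*cos(theta) - v3*sin(theta) = 4*(-0.3090) - 1*0.9511 = -2.19
v'_3 = v1*sin(theta) + v3*cos(theta) = 4*0.9511 + 1*(-0.3090) = 3.50
v' = -2.19*e1 + 3.00*e2 + 3.50*e3


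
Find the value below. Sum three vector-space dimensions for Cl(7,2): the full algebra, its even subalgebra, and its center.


n = 7 + 2 = 9
Total dim = 2^9 = 512
Even subalgebra dim = 2^8 = 256
n is odd, so center dim = 2
Sum = 512 + 256 + 2 = 770


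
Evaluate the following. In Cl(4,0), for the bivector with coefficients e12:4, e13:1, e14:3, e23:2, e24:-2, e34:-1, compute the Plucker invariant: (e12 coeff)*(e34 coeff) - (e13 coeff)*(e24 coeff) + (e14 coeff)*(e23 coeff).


Plucker relation: af - be + cd
a*f = 4*(-1) = -4
b*e = 1*(-2) = -2
c*d = 3*2 = 6
af - be + cd = -4 - (-2) + 6
= 4


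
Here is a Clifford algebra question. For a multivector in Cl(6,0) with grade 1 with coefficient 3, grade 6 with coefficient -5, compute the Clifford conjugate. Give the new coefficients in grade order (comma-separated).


Clifford conjugate sign for grade k: (-1)^(k(k+1)/2)
Grade 1: (-1)^(1*2/2) = (-1)^1 = -1, coeff 3 -> -3
Grade 6: (-1)^(6*7/2) = (-1)^21 = -1, coeff -5 -> 5
Conjugated coefficients: -3, 5


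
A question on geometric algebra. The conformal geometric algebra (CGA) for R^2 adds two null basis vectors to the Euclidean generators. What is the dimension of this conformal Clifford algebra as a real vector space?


The conformal model of R^2 uses Cl(3,1): the 2 Euclidean generators plus two extra orthogonal generators e+ (e+^2 = +1) and e- (e-^2 = -1), from which the null vectors e0, einf are built.
Number of generators m = 2 + 2 = 4.
dim Cl(p,q) = 2^m = 2^4 = 16


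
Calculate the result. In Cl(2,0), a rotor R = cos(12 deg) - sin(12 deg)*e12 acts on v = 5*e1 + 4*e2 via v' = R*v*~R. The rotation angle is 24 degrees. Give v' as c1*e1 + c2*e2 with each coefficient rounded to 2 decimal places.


Rotor R = cos(12deg) - sin(12deg)*e12
Rotation angle theta = 2 * 12 = 24 degrees
v' = R*v*~R rotates v by theta.
cos(24deg) = 0.9135, sin(24deg) = 0.4067
v'_1 = 5*cos(24deg) - 4*sin(24deg)
= 5*0.9135 - 4*0.4067
= 2.94
v'_2 = 5*sin(24deg) + 4*cos(24deg)
= 5*0.4067 + 4*0.9135
= 5.69
v' = 2.94*e1 + 5.69*e2


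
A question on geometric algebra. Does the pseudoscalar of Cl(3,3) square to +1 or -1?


The pseudoscalar I = e1...e_n (product of all n generators) of Cl(p,q) satisfies I^2 = (-1)^(q + n(n-1)/2).
p = 3, q = 3, n = p + q = 6
n(n-1)/2 = 6 * 5 / 2 = 15
Exponent = q + n(n-1)/2 = 3 + 15 = 18
I^2 = (-1)^18 = +1


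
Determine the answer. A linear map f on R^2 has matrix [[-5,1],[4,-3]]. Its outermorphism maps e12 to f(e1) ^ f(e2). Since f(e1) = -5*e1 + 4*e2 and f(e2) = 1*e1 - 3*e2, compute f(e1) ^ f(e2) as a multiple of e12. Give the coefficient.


The outermorphism of a linear map f sends e1^e2 to f(e1)^f(e2).
f(e1) = -5*e1 + 4*e2
f(e2) = 1*e1 - 3*e2
f(e1) ^ f(e2) = (-5*e1 + 4*e2) ^ (1*e1 - 3*e2)
= (-5)*(-3)*e12 + 4*1*e21
= (15 - 4)*e12
= 11*e12
Coefficient = 11


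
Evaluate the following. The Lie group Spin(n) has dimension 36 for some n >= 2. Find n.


dim Spin(n) = dim so(n) = n(n-1)/2.
Solve n(n-1)/2 = 36, i.e. n^2 - n - 72 = 0.
Discriminant = 1 + 8*36 = 289
n = (1 + sqrt(289))/2 = (1 + 17)/2 = 9


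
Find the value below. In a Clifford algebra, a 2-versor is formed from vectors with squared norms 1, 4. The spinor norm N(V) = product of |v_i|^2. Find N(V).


Spinor norm N(V) = |v1|^2 * |v2|^2 * ... * |v2|^2
= 1 * 4
Running product: 1, 4
N(V) = 4


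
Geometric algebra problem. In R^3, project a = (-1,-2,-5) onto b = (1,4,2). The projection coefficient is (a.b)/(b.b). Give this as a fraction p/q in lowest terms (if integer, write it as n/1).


Projection coefficient = (a . b) / (b . b)
a . b = (-1)*1 + (-2)*4 + (-5)*2
= -1 + (-8) + (-10) = -19
b . b = 1^2 + 4^2 + 2^2
= 1 + 16 + 4 = 21
Coefficient = -19/21
In lowest terms: -19/21


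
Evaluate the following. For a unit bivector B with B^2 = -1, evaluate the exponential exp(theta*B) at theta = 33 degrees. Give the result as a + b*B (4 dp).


For a unit bivector B with B^2 = -1, the exponential series gives
e^(theta*B) = cos(theta) + sin(theta)*B (the GA analogue of Euler's formula).
theta = 33 degrees = 0.575959 rad
cos(33 deg) = 0.8387
sin(33 deg) = 0.5446
exp(theta*B) = 0.8387 + 0.5446*B


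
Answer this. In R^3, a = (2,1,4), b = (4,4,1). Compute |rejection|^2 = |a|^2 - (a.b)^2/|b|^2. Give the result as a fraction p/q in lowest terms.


|a|^2 = 2^2 + 1^2 + 4^2 = 21
|b|^2 = 4^2 + 4^2 + 1^2 = 33
a . b = 2*4 + 1*4 + 4*1 = 16
(a.b)^2 = 16^2 = 256
|rej|^2 = 21 - 256/33
= (693 - 256)/33
= 437/33
In lowest terms: 437/33


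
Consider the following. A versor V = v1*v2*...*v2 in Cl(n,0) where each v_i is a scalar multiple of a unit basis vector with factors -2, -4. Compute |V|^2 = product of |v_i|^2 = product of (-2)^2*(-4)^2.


Each vector v_i has |v_i|^2 = s_i^2
Squared scales: (-2)^2 = 4, (-4)^2 = 16
|V|^2 = 4 * 16
= 64


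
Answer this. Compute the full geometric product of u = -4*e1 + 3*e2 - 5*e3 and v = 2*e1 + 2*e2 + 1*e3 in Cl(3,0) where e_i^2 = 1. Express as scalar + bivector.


In Cl(3,0): e_i^2 = 1, e_ie_j = -e_je_i for i != j.
Scalar part = u . v = (-4)*2 + 3*2 + (-5)*1
= -8 + 6 + (-5) = -7
e12 coeff = (-4)*2 - 3*2 = -8 - 6 = -14
e13 coeff = (-4)*1 - (-5)*2 = -4 - (-10) = 6
e23 coeff = 3*1 - (-5)*2 = 3 - (-10) = 13
uv = -7 - 14*e12 + 6*e13 + 13*e23


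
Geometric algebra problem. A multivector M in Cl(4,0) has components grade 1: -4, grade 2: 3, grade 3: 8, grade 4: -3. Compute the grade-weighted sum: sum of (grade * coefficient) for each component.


Grade-weighted sum = sum of grade_k * coefficient_k
1*(-4) = -4
2*3 = 6
3*8 = 24
4*(-3) = -12
Total = -4 + 6 + 24 + (-12) = 14
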